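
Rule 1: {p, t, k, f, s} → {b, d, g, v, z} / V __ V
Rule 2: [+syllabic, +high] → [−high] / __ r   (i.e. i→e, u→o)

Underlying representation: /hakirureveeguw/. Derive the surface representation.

hageroreveeguw

Rule 1 (intervocalic voicing): /k/ is a voiceless obstruent between vowels /a/ and /i/, so it voices to [g]. /hakirureveeguw/ → hagirureveeguw.
Rule 2 (pre-rhotic lowering): /i/ is a high vowel immediately before /r/, so it lowers to [e]. /u/ is a high vowel immediately before /r/, so it lowers to [o]. /hagirureveeguw/ → hageroreveeguw.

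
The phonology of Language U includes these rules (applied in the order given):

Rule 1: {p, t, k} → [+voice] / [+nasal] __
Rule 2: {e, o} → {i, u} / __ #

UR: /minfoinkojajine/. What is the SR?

Rule 1 (post-nasal voicing): /k/ is a voiceless stop immediately after the nasal /n/, so it voices to [g]. /minfoinkojajine/ → minfoingojajine.
Rule 2 (final vowel raising): /e/ is a mid vowel in word-final position, so it raises to [i]. /minfoingojajine/ → minfoingojajini.

minfoingojajini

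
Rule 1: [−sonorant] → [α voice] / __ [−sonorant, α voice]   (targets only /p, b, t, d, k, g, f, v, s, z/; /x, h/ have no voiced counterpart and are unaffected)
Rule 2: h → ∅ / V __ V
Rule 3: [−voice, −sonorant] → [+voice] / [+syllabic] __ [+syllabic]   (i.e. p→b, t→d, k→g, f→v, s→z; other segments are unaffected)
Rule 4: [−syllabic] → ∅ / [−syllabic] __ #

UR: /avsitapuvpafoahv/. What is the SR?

Rule 1 (regressive voicing assimilation): /v/ precedes the voiceless obstruent /s/, so it devoices to [f] by assimilation. /v/ precedes the voiceless obstruent /p/, so it devoices to [f] by assimilation. /avsitapuvpafoahv/ → afsitapufpafoahv.
Rule 2 (intervocalic h-deletion): no segment meets the environment; /afsitapufpafoahv/ is unchanged.
Rule 3 (intervocalic voicing): /t/ is a voiceless obstruent between vowels /i/ and /a/, so it voices to [d]. /p/ is a voiceless obstruent between vowels /a/ and /u/, so it voices to [b]. /f/ is a voiceless obstruent between vowels /a/ and /o/, so it voices to [v]. /afsitapufpafoahv/ → afsidabufpavoahv.
Rule 4 (final cluster simplification): /v/ is the second consonant of a word-final cluster /hv/, so it deletes. /afsidabufpavoahv/ → afsidabufpavoah.

afsidabufpavoah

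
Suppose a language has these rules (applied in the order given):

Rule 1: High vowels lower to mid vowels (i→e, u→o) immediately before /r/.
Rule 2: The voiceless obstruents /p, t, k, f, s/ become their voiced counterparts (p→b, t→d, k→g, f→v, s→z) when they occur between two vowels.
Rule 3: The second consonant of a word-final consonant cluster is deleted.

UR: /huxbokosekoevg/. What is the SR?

Rule 1 (pre-rhotic lowering): no segment meets the environment; /huxbokosekoevg/ is unchanged.
Rule 2 (intervocalic voicing): /k/ is a voiceless obstruent between vowels /o/ and /o/, so it voices to [g]. /s/ is a voiceless obstruent between vowels /o/ and /e/, so it voices to [z]. /k/ is a voiceless obstruent between vowels /e/ and /o/, so it voices to [g]. /huxbokosekoevg/ → huxbogozegoevg.
Rule 3 (final cluster simplification): /g/ is the second consonant of a word-final cluster /vg/, so it deletes. /huxbogozegoevg/ → huxbogozegoev.

huxbogozegoev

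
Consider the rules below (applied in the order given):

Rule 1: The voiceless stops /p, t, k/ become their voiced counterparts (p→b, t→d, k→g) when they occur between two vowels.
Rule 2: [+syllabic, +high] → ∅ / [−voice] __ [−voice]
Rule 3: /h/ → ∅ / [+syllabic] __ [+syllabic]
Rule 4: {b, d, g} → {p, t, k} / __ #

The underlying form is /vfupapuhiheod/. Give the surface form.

vfubabuhheot

Rule 1 (intervocalic voicing): /p/ is a voiceless stop between vowels /u/ and /a/, so it voices to [b]. /p/ is a voiceless stop between vowels /a/ and /u/, so it voices to [b]. /vfupapuhiheod/ → vfubabuhiheod.
Rule 2 (high vowel syncope): /i/ is a high vowel flanked by voiceless consonants /h/ and /h/, so it deletes. /vfubabuhiheod/ → vfubabuhheod.
Rule 3 (intervocalic h-deletion): no segment meets the environment; /vfubabuhheod/ is unchanged.
Rule 4 (final devoicing): /d/ is a voiced stop in word-final position, so it devoices to [t]. /vfubabuhheod/ → vfubabuhheot.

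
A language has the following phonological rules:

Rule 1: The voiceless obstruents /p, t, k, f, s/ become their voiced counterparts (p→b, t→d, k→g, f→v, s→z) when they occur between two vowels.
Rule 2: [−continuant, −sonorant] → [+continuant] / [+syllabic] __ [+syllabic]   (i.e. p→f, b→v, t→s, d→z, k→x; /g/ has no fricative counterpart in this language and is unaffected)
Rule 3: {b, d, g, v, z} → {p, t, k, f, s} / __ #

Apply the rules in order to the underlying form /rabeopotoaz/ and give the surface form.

Rule 1 (intervocalic voicing): /p/ is a voiceless obstruent between vowels /o/ and /o/, so it voices to [b]. /t/ is a voiceless obstruent between vowels /o/ and /o/, so it voices to [d]. /rabeopotoaz/ → rabeobodoaz.
Rule 2 (intervocalic spirantization): /b/ is a stop between vowels /a/ and /e/, so it spirantizes to the fricative [v]. /b/ is a stop between vowels /o/ and /o/, so it spirantizes to the fricative [v]. /d/ is a stop between vowels /o/ and /o/, so it spirantizes to the fricative [z]. /rabeobodoaz/ → raveovozoaz.
Rule 3 (final devoicing): /z/ is a voiced obstruent in word-final position, so it devoices to [s]. /raveovozoaz/ → raveovozoas.

raveovozoas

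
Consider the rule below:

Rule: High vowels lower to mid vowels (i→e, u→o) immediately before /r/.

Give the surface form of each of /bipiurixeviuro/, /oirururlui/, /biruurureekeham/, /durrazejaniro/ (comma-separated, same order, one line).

bipiorixevioro, oerororlui, beruororeekeham, dorrazejanero

/bipiurixeviuro/: /u/ is a high vowel immediately before /r/, so it lowers to [o]. /u/ is a high vowel immediately before /r/, so it lowers to [o]. → [bipiorixevioro].
/oirururlui/: /i/ is a high vowel immediately before /r/, so it lowers to [e]. /u/ is a high vowel immediately before /r/, so it lowers to [o]. /u/ is a high vowel immediately before /r/, so it lowers to [o]. → [oerororlui].
/biruurureekeham/: /i/ is a high vowel immediately before /r/, so it lowers to [e]. /u/ is a high vowel immediately before /r/, so it lowers to [o]. /u/ is a high vowel immediately before /r/, so it lowers to [o]. → [beruororeekeham].
/durrazejaniro/: /u/ is a high vowel immediately before /r/, so it lowers to [o]. /i/ is a high vowel immediately before /r/, so it lowers to [e]. → [dorrazejanero].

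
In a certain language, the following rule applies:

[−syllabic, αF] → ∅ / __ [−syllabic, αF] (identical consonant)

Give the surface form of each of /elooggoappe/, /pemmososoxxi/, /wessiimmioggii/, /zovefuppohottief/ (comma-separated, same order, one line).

/elooggoappe/: /gg/ is a geminate; the first /g/ deletes. /pp/ is a geminate; the first /p/ deletes. → [eloogoape].
/pemmososoxxi/: /mm/ is a geminate; the first /m/ deletes. /xx/ is a geminate; the first /x/ deletes. → [pemososoxi].
/wessiimmioggii/: /ss/ is a geminate; the first /s/ deletes. /mm/ is a geminate; the first /m/ deletes. /gg/ is a geminate; the first /g/ deletes. → [wesiimiogii].
/zovefuppohottief/: /pp/ is a geminate; the first /p/ deletes. /tt/ is a geminate; the first /t/ deletes. → [zovefupohotief].

eloogoape, pemososoxi, wesiimiogii, zovefupohotief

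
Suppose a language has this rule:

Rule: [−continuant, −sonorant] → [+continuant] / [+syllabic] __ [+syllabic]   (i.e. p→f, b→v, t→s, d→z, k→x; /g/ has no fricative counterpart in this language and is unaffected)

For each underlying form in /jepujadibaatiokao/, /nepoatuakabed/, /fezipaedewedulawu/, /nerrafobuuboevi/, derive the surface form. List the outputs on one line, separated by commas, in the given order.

jefujazivaasioxao, nefoasuaxaved, fezifaezewezulawu, nerrafovuuvoevi

/jepujadibaatiokao/: /p/ is a stop between vowels /e/ and /u/, so it spirantizes to the fricative [f]. /d/ is a stop between vowels /a/ and /i/, so it spirantizes to the fricative [z]. /b/ is a stop between vowels /i/ and /a/, so it spirantizes to the fricative [v]. /t/ is a stop between vowels /a/ and /i/, so it spirantizes to the fricative [s]. /k/ is a stop between vowels /o/ and /a/, so it spirantizes to the fricative [x]. → [jefujazivaasioxao].
/nepoatuakabed/: /p/ is a stop between vowels /e/ and /o/, so it spirantizes to the fricative [f]. /t/ is a stop between vowels /a/ and /u/, so it spirantizes to the fricative [s]. /k/ is a stop between vowels /a/ and /a/, so it spirantizes to the fricative [x]. /b/ is a stop between vowels /a/ and /e/, so it spirantizes to the fricative [v]. → [nefoasuaxaved].
/fezipaedewedulawu/: /p/ is a stop between vowels /i/ and /a/, so it spirantizes to the fricative [f]. /d/ is a stop between vowels /e/ and /e/, so it spirantizes to the fricative [z]. /d/ is a stop between vowels /e/ and /u/, so it spirantizes to the fricative [z]. → [fezifaezewezulawu].
/nerrafobuuboevi/: /b/ is a stop between vowels /o/ and /u/, so it spirantizes to the fricative [v]. /b/ is a stop between vowels /u/ and /o/, so it spirantizes to the fricative [v]. → [nerrafovuuvoevi].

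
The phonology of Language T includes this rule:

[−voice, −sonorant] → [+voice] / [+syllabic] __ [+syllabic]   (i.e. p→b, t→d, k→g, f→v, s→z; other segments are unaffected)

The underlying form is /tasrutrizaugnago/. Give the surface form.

tasrutrizaugnago

No segment of /tasrutrizaugnago/ meets the structural description of the rule, so the form surfaces unchanged.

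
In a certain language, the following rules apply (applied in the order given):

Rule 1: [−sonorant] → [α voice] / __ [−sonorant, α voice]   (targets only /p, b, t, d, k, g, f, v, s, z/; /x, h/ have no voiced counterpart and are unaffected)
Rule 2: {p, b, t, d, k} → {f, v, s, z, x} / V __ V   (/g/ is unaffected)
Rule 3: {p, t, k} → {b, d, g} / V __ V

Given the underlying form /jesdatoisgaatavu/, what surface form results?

jezdasoizgaasavu

Rule 1 (regressive voicing assimilation): /s/ precedes the voiced obstruent /d/, so it voices to [z] by assimilation. /s/ precedes the voiced obstruent /g/, so it voices to [z] by assimilation. /jesdatoisgaatavu/ → jezdatoizgaatavu.
Rule 2 (intervocalic spirantization): /t/ is a stop between vowels /a/ and /o/, so it spirantizes to the fricative [s]. /t/ is a stop between vowels /a/ and /a/, so it spirantizes to the fricative [s]. /jezdatoizgaatavu/ → jezdasoizgaasavu.
Rule 3 (intervocalic voicing): no segment meets the environment; /jezdasoizgaasavu/ is unchanged.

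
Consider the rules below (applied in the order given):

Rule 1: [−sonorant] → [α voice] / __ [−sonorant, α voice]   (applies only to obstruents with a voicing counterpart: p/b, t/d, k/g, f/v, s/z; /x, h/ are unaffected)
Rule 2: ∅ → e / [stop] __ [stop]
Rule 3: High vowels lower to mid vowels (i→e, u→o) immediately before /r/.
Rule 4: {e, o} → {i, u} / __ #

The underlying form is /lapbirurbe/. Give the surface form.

Rule 1 (regressive voicing assimilation): /p/ precedes the voiced obstruent /b/, so it voices to [b] by assimilation. /lapbirurbe/ → labbirurbe.
Rule 2 (stop-cluster e-epenthesis): /b/ and /b/ form a stop–stop cluster, so [e] is inserted between them. /labbirurbe/ → labebirurbe.
Rule 3 (pre-rhotic lowering): /i/ is a high vowel immediately before /r/, so it lowers to [e]. /u/ is a high vowel immediately before /r/, so it lowers to [o]. /labebirurbe/ → labeberorbe.
Rule 4 (final vowel raising): /e/ is a mid vowel in word-final position, so it raises to [i]. /labeberorbe/ → labeberorbi.

labeberorbi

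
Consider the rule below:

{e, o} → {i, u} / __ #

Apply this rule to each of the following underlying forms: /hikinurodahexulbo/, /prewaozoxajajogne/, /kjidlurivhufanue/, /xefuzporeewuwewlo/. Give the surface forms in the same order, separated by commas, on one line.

/hikinurodahexulbo/: /o/ is a mid vowel in word-final position, so it raises to [u]. → [hikinurodahexulbu].
/prewaozoxajajogne/: /e/ is a mid vowel in word-final position, so it raises to [i]. → [prewaozoxajajogni].
/kjidlurivhufanue/: /e/ is a mid vowel in word-final position, so it raises to [i]. → [kjidlurivhufanui].
/xefuzporeewuwewlo/: /o/ is a mid vowel in word-final position, so it raises to [u]. → [xefuzporeewuwewlu].

hikinurodahexulbu, prewaozoxajajogni, kjidlurivhufanui, xefuzporeewuwewlu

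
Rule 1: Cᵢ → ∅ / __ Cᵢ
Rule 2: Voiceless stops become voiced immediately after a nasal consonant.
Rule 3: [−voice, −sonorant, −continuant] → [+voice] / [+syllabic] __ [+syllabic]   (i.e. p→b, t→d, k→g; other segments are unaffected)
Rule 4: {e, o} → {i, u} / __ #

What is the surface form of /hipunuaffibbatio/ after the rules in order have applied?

Rule 1 (degemination): /ff/ is a geminate; the first /f/ deletes. /bb/ is a geminate; the first /b/ deletes. /hipunuaffibbatio/ → hipunuafibatio.
Rule 2 (post-nasal voicing): no segment meets the environment; /hipunuafibatio/ is unchanged.
Rule 3 (intervocalic voicing): /p/ is a voiceless stop between vowels /i/ and /u/, so it voices to [b]. /t/ is a voiceless stop between vowels /a/ and /i/, so it voices to [d]. /hipunuafibatio/ → hibunuafibadio.
Rule 4 (final vowel raising): /o/ is a mid vowel in word-final position, so it raises to [u]. /hibunuafibadio/ → hibunuafibadiu.

hibunuafibadiu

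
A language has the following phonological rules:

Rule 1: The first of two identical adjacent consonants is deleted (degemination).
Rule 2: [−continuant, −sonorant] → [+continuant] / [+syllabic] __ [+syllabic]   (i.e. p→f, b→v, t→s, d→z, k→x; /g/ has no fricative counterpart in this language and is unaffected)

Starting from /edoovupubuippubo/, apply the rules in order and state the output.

ezoovufuvuifuvo

Rule 1 (degemination): /pp/ is a geminate; the first /p/ deletes. /edoovupubuippubo/ → edoovupubuipubo.
Rule 2 (intervocalic spirantization): /d/ is a stop between vowels /e/ and /o/, so it spirantizes to the fricative [z]. /p/ is a stop between vowels /u/ and /u/, so it spirantizes to the fricative [f]. /b/ is a stop between vowels /u/ and /u/, so it spirantizes to the fricative [v]. /p/ is a stop between vowels /i/ and /u/, so it spirantizes to the fricative [f]. /b/ is a stop between vowels /u/ and /o/, so it spirantizes to the fricative [v]. /edoovupubuipubo/ → ezoovufuvuifuvo.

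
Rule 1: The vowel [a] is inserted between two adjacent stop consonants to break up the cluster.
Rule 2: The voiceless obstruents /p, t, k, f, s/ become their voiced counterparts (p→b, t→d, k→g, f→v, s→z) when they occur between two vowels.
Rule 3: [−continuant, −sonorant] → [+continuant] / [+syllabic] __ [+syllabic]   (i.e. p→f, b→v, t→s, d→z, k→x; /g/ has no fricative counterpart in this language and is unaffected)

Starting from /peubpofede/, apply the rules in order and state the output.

peuvavoveze

Rule 1 (stop-cluster a-epenthesis): /b/ and /p/ form a stop–stop cluster, so [a] is inserted between them. /peubpofede/ → peubapofede.
Rule 2 (intervocalic voicing): /p/ is a voiceless obstruent between vowels /a/ and /o/, so it voices to [b]. /f/ is a voiceless obstruent between vowels /o/ and /e/, so it voices to [v]. /peubapofede/ → peubabovede.
Rule 3 (intervocalic spirantization): /b/ is a stop between vowels /u/ and /a/, so it spirantizes to the fricative [v]. /b/ is a stop between vowels /a/ and /o/, so it spirantizes to the fricative [v]. /d/ is a stop between vowels /e/ and /e/, so it spirantizes to the fricative [z]. /peubabovede/ → peuvavoveze.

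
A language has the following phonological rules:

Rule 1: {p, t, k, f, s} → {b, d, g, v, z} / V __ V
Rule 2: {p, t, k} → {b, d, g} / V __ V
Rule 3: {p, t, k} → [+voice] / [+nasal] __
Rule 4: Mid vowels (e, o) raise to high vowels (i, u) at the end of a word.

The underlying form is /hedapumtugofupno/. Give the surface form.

hedabumdugovupnu

Rule 1 (intervocalic voicing): /p/ is a voiceless obstruent between vowels /a/ and /u/, so it voices to [b]. /f/ is a voiceless obstruent between vowels /o/ and /u/, so it voices to [v]. /hedapumtugofupno/ → hedabumtugovupno.
Rule 2 (intervocalic voicing): no segment meets the environment; /hedabumtugovupno/ is unchanged.
Rule 3 (post-nasal voicing): /t/ is a voiceless stop immediately after the nasal /m/, so it voices to [d]. /hedabumtugovupno/ → hedabumdugovupno.
Rule 4 (final vowel raising): /o/ is a mid vowel in word-final position, so it raises to [u]. /hedabumdugovupno/ → hedabumdugovupnu.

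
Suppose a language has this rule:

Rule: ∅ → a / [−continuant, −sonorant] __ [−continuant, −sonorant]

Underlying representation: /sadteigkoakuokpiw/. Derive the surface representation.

sadateigakoakuokapiw

/d/ and /t/ form a stop–stop cluster, so [a] is inserted between them.
/g/ and /k/ form a stop–stop cluster, so [a] is inserted between them.
/k/ and /p/ form a stop–stop cluster, so [a] is inserted between them.
Surface form: [sadateigakoakuokapiw].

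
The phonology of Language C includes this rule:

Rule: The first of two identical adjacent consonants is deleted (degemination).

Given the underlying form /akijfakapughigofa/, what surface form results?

No segment of /akijfakapughigofa/ meets the structural description of the rule, so the form surfaces unchanged.

akijfakapughigofa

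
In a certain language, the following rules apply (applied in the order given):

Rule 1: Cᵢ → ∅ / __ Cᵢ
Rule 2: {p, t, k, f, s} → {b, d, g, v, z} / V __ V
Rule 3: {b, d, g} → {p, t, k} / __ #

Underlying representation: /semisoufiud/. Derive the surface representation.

semizouviut

Rule 1 (degemination): no segment meets the environment; /semisoufiud/ is unchanged.
Rule 2 (intervocalic voicing): /s/ is a voiceless obstruent between vowels /i/ and /o/, so it voices to [z]. /f/ is a voiceless obstruent between vowels /u/ and /i/, so it voices to [v]. /semisoufiud/ → semizouviud.
Rule 3 (final devoicing): /d/ is a voiced stop in word-final position, so it devoices to [t]. /semizouviud/ → semizouviut.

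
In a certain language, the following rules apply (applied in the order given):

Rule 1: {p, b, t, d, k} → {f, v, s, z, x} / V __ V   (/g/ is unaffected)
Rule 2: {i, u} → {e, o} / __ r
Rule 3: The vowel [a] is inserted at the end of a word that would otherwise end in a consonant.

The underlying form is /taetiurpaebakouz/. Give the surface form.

taesiorpaevaxouza

Rule 1 (intervocalic spirantization): /t/ is a stop between vowels /e/ and /i/, so it spirantizes to the fricative [s]. /b/ is a stop between vowels /e/ and /a/, so it spirantizes to the fricative [v]. /k/ is a stop between vowels /a/ and /o/, so it spirantizes to the fricative [x]. /taetiurpaebakouz/ → taesiurpaevaxouz.
Rule 2 (pre-rhotic lowering): /u/ is a high vowel immediately before /r/, so it lowers to [o]. /taesiurpaevaxouz/ → taesiorpaevaxouz.
Rule 3 (final a-epenthesis): the form ends in the consonant /z/, so [a] is inserted word-finally. /taesiorpaevaxouz/ → taesiorpaevaxouza.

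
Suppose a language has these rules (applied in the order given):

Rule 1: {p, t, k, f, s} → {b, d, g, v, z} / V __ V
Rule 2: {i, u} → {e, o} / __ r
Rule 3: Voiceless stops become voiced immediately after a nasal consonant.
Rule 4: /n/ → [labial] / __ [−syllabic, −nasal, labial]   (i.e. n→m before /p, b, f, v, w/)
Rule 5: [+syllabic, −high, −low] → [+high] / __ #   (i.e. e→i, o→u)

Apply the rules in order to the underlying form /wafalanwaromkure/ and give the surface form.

wavalamwaromgori

Rule 1 (intervocalic voicing): /f/ is a voiceless obstruent between vowels /a/ and /a/, so it voices to [v]. /wafalanwaromkure/ → wavalanwaromkure.
Rule 2 (pre-rhotic lowering): /u/ is a high vowel immediately before /r/, so it lowers to [o]. /wavalanwaromkure/ → wavalanwaromkore.
Rule 3 (post-nasal voicing): /k/ is a voiceless stop immediately after the nasal /m/, so it voices to [g]. /wavalanwaromkore/ → wavalanwaromgore.
Rule 4 (nasal place assimilation): /n/ precedes the labial consonant /w/, so it assimilates in place to [m]. /wavalanwaromgore/ → wavalamwaromgore.
Rule 5 (final vowel raising): /e/ is a mid vowel in word-final position, so it raises to [i]. /wavalamwaromgore/ → wavalamwaromgori.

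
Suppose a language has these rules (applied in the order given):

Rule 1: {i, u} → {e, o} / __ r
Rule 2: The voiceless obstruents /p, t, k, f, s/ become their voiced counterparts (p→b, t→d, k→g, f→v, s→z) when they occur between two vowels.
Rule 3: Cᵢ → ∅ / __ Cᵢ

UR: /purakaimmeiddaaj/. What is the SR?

Rule 1 (pre-rhotic lowering): /u/ is a high vowel immediately before /r/, so it lowers to [o]. /purakaimmeiddaaj/ → porakaimmeiddaaj.
Rule 2 (intervocalic voicing): /k/ is a voiceless obstruent between vowels /a/ and /a/, so it voices to [g]. /porakaimmeiddaaj/ → poragaimmeiddaaj.
Rule 3 (degemination): /mm/ is a geminate; the first /m/ deletes. /dd/ is a geminate; the first /d/ deletes. /poragaimmeiddaaj/ → poragaimeidaaj.

poragaimeidaaj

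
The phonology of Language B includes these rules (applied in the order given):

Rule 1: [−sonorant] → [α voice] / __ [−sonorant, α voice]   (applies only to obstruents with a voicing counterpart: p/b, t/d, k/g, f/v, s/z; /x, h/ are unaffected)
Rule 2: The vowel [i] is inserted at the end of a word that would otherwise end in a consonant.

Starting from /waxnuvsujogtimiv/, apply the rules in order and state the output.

waxnufsujoktimivi

Rule 1 (regressive voicing assimilation): /v/ precedes the voiceless obstruent /s/, so it devoices to [f] by assimilation. /g/ precedes the voiceless obstruent /t/, so it devoices to [k] by assimilation. /waxnuvsujogtimiv/ → waxnufsujoktimiv.
Rule 2 (final i-epenthesis): the form ends in the consonant /v/, so [i] is inserted word-finally. /waxnufsujoktimiv/ → waxnufsujoktimivi.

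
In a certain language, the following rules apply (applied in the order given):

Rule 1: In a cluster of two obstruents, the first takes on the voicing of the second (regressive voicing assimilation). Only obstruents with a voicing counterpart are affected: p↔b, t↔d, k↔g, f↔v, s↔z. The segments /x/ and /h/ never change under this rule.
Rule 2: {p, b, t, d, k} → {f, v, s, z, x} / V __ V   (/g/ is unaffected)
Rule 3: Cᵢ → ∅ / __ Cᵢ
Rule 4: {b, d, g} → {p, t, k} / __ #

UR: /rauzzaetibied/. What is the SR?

rauzaesiviet

Rule 1 (regressive voicing assimilation): no segment meets the environment; /rauzzaetibied/ is unchanged.
Rule 2 (intervocalic spirantization): /t/ is a stop between vowels /e/ and /i/, so it spirantizes to the fricative [s]. /b/ is a stop between vowels /i/ and /i/, so it spirantizes to the fricative [v]. /rauzzaetibied/ → rauzzaesivied.
Rule 3 (degemination): /zz/ is a geminate; the first /z/ deletes. /rauzzaesivied/ → rauzaesivied.
Rule 4 (final devoicing): /d/ is a voiced stop in word-final position, so it devoices to [t]. /rauzaesivied/ → rauzaesiviet.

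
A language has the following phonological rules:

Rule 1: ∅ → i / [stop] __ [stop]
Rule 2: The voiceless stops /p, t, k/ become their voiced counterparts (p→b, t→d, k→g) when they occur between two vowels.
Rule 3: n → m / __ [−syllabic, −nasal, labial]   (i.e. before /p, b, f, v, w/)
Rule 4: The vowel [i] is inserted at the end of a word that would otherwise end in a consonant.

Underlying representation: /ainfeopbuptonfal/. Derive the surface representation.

aimfeobibubidomfali

Rule 1 (stop-cluster i-epenthesis): /p/ and /b/ form a stop–stop cluster, so [i] is inserted between them. /p/ and /t/ form a stop–stop cluster, so [i] is inserted between them. /ainfeopbuptonfal/ → ainfeopibupitonfal.
Rule 2 (intervocalic voicing): /p/ is a voiceless stop between vowels /o/ and /i/, so it voices to [b]. /p/ is a voiceless stop between vowels /u/ and /i/, so it voices to [b]. /t/ is a voiceless stop between vowels /i/ and /o/, so it voices to [d]. /ainfeopibupitonfal/ → ainfeobibubidonfal.
Rule 3 (nasal place assimilation): /n/ precedes the labial consonant /f/, so it assimilates in place to [m]. /n/ precedes the labial consonant /f/, so it assimilates in place to [m]. /ainfeobibubidonfal/ → aimfeobibubidomfal.
Rule 4 (final i-epenthesis): the form ends in the consonant /l/, so [i] is inserted word-finally. /aimfeobibubidomfal/ → aimfeobibubidomfali.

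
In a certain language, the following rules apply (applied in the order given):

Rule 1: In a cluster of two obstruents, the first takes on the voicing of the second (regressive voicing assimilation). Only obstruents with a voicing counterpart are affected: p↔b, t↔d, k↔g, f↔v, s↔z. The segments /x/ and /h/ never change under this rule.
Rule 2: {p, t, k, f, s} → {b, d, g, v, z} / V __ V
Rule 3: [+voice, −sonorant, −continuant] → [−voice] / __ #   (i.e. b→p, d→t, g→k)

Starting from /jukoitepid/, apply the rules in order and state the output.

Rule 1 (regressive voicing assimilation): no segment meets the environment; /jukoitepid/ is unchanged.
Rule 2 (intervocalic voicing): /k/ is a voiceless obstruent between vowels /u/ and /o/, so it voices to [g]. /t/ is a voiceless obstruent between vowels /i/ and /e/, so it voices to [d]. /p/ is a voiceless obstruent between vowels /e/ and /i/, so it voices to [b]. /jukoitepid/ → jugoidebid.
Rule 3 (final devoicing): /d/ is a voiced stop in word-final position, so it devoices to [t]. /jugoidebid/ → jugoidebit.

jugoidebit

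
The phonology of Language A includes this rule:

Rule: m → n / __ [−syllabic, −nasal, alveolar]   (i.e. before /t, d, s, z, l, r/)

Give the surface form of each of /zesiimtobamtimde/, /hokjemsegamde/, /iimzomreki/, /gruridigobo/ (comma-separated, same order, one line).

zesiintobantinde, hokjensegande, iinzonreki, gruridigobo

/zesiimtobamtimde/: /m/ precedes the alveolar consonant /t/, so it assimilates in place to [n]. /m/ precedes the alveolar consonant /t/, so it assimilates in place to [n]. /m/ precedes the alveolar consonant /d/, so it assimilates in place to [n]. → [zesiintobantinde].
/hokjemsegamde/: /m/ precedes the alveolar consonant /s/, so it assimilates in place to [n]. /m/ precedes the alveolar consonant /d/, so it assimilates in place to [n]. → [hokjensegande].
/iimzomreki/: /m/ precedes the alveolar consonant /z/, so it assimilates in place to [n]. /m/ precedes the alveolar consonant /r/, so it assimilates in place to [n]. → [iinzonreki].
/gruridigobo/: the rule's environment is not met; surfaces unchanged as [gruridigobo].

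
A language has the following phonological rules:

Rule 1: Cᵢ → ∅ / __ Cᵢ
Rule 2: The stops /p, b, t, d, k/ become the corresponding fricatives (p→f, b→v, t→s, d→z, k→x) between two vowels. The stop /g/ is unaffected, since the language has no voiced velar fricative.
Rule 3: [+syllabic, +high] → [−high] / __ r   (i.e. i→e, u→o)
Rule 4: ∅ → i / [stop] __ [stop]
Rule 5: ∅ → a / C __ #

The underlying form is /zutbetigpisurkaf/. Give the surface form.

zutibesigipisorkafa

Rule 1 (degemination): no segment meets the environment; /zutbetigpisurkaf/ is unchanged.
Rule 2 (intervocalic spirantization): /t/ is a stop between vowels /e/ and /i/, so it spirantizes to the fricative [s]. /zutbetigpisurkaf/ → zutbesigpisurkaf.
Rule 3 (pre-rhotic lowering): /u/ is a high vowel immediately before /r/, so it lowers to [o]. /zutbesigpisurkaf/ → zutbesigpisorkaf.
Rule 4 (stop-cluster i-epenthesis): /t/ and /b/ form a stop–stop cluster, so [i] is inserted between them. /g/ and /p/ form a stop–stop cluster, so [i] is inserted between them. /zutbesigpisorkaf/ → zutibesigipisorkaf.
Rule 5 (final a-epenthesis): the form ends in the consonant /f/, so [a] is inserted word-finally. /zutibesigipisorkaf/ → zutibesigipisorkafa.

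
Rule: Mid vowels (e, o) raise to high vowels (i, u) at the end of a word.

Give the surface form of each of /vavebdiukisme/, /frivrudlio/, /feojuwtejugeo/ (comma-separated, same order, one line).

/vavebdiukisme/: /e/ is a mid vowel in word-final position, so it raises to [i]. → [vavebdiukismi].
/frivrudlio/: /o/ is a mid vowel in word-final position, so it raises to [u]. → [frivrudliu].
/feojuwtejugeo/: /o/ is a mid vowel in word-final position, so it raises to [u]. → [feojuwtejugeu].

vavebdiukismi, frivrudliu, feojuwtejugeu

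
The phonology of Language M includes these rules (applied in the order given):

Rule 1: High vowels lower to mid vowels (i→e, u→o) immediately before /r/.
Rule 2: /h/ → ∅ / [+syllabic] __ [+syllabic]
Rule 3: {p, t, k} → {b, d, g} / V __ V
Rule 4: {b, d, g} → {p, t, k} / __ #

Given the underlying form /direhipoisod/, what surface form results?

dereiboisot

Rule 1 (pre-rhotic lowering): /i/ is a high vowel immediately before /r/, so it lowers to [e]. /direhipoisod/ → derehipoisod.
Rule 2 (intervocalic h-deletion): /h/ occurs between vowels /e/ and /i/, so it deletes. /derehipoisod/ → dereipoisod.
Rule 3 (intervocalic voicing): /p/ is a voiceless stop between vowels /i/ and /o/, so it voices to [b]. /dereipoisod/ → dereiboisod.
Rule 4 (final devoicing): /d/ is a voiced stop in word-final position, so it devoices to [t]. /dereiboisod/ → dereiboisot.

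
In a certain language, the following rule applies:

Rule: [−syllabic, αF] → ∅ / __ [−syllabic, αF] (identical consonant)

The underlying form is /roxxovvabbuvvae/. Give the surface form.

/xx/ is a geminate; the first /x/ deletes.
/vv/ is a geminate; the first /v/ deletes.
/bb/ is a geminate; the first /b/ deletes.
/vv/ is a geminate; the first /v/ deletes.
The other instances of /r/, /x/, /v/, /b/ do not occur in the required environment and remain unchanged.
Surface form: [roxovabuvae].

roxovabuvae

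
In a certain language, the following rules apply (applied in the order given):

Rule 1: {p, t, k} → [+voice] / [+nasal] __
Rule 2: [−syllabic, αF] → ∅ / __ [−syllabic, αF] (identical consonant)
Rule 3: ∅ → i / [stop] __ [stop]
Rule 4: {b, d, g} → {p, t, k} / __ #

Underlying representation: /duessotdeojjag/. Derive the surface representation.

Rule 1 (post-nasal voicing): no segment meets the environment; /duessotdeojjag/ is unchanged.
Rule 2 (degemination): /ss/ is a geminate; the first /s/ deletes. /jj/ is a geminate; the first /j/ deletes. /duessotdeojjag/ → duesotdeojag.
Rule 3 (stop-cluster i-epenthesis): /t/ and /d/ form a stop–stop cluster, so [i] is inserted between them. /duesotdeojag/ → duesotideojag.
Rule 4 (final devoicing): /g/ is a voiced stop in word-final position, so it devoices to [k]. /duesotideojag/ → duesotideojak.

duesotideojak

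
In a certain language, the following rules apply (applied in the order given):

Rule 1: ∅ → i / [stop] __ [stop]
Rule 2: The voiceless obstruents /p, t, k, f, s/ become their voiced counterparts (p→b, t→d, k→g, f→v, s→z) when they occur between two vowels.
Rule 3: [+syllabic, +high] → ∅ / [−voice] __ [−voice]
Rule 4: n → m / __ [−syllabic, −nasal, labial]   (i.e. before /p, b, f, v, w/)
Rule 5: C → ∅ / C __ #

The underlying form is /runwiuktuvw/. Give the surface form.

Rule 1 (stop-cluster i-epenthesis): /k/ and /t/ form a stop–stop cluster, so [i] is inserted between them. /runwiuktuvw/ → runwiukituvw.
Rule 2 (intervocalic voicing): /k/ is a voiceless obstruent between vowels /u/ and /i/, so it voices to [g]. /t/ is a voiceless obstruent between vowels /i/ and /u/, so it voices to [d]. /runwiukituvw/ → runwiugiduvw.
Rule 3 (high vowel syncope): no segment meets the environment; /runwiugiduvw/ is unchanged.
Rule 4 (nasal place assimilation): /n/ precedes the labial consonant /w/, so it assimilates in place to [m]. /runwiugiduvw/ → rumwiugiduvw.
Rule 5 (final cluster simplification): /w/ is the second consonant of a word-final cluster /vw/, so it deletes. /rumwiugiduvw/ → rumwiugiduv.

rumwiugiduv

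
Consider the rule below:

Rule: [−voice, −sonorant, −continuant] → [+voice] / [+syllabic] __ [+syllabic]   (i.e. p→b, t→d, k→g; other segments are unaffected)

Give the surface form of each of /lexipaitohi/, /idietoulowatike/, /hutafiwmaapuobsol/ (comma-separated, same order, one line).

lexibaidohi, idiedoulowadige, hudafiwmaabuobsol

/lexipaitohi/: /p/ is a voiceless stop between vowels /i/ and /a/, so it voices to [b]. /t/ is a voiceless stop between vowels /i/ and /o/, so it voices to [d]. → [lexibaidohi].
/idietoulowatike/: /t/ is a voiceless stop between vowels /e/ and /o/, so it voices to [d]. /t/ is a voiceless stop between vowels /a/ and /i/, so it voices to [d]. /k/ is a voiceless stop between vowels /i/ and /e/, so it voices to [g]. → [idiedoulowadige].
/hutafiwmaapuobsol/: /t/ is a voiceless stop between vowels /u/ and /a/, so it voices to [d]. /p/ is a voiceless stop between vowels /a/ and /u/, so it voices to [b]. → [hudafiwmaabuobsol].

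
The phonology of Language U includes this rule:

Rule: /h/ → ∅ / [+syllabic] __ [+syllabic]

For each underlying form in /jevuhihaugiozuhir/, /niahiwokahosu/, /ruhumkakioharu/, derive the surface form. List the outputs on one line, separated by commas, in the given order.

/jevuhihaugiozuhir/: /h/ occurs between vowels /u/ and /i/, so it deletes. /h/ occurs between vowels /i/ and /a/, so it deletes. /h/ occurs between vowels /u/ and /i/, so it deletes. → [jevuiaugiozuir].
/niahiwokahosu/: /h/ occurs between vowels /a/ and /i/, so it deletes. /h/ occurs between vowels /a/ and /o/, so it deletes. → [niaiwokaosu].
/ruhumkakioharu/: /h/ occurs between vowels /u/ and /u/, so it deletes. /h/ occurs between vowels /o/ and /a/, so it deletes. → [ruumkakioaru].

jevuiaugiozuir, niaiwokaosu, ruumkakioaru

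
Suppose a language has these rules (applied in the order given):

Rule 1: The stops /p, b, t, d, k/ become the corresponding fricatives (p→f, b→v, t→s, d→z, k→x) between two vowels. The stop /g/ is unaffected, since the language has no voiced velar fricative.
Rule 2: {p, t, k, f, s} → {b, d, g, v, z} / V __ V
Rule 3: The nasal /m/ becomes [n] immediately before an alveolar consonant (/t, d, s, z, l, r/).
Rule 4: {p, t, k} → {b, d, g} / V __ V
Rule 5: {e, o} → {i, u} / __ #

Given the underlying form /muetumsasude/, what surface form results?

muezunsazuzi

Rule 1 (intervocalic spirantization): /t/ is a stop between vowels /e/ and /u/, so it spirantizes to the fricative [s]. /d/ is a stop between vowels /u/ and /e/, so it spirantizes to the fricative [z]. /muetumsasude/ → muesumsasuze.
Rule 2 (intervocalic voicing): /s/ is a voiceless obstruent between vowels /e/ and /u/, so it voices to [z]. /s/ is a voiceless obstruent between vowels /a/ and /u/, so it voices to [z]. /muesumsasuze/ → muezumsazuze.
Rule 3 (nasal place assimilation): /m/ precedes the alveolar consonant /s/, so it assimilates in place to [n]. /muezumsazuze/ → muezunsazuze.
Rule 4 (intervocalic voicing): no segment meets the environment; /muezunsazuze/ is unchanged.
Rule 5 (final vowel raising): /e/ is a mid vowel in word-final position, so it raises to [i]. /muezunsazuze/ → muezunsazuzi.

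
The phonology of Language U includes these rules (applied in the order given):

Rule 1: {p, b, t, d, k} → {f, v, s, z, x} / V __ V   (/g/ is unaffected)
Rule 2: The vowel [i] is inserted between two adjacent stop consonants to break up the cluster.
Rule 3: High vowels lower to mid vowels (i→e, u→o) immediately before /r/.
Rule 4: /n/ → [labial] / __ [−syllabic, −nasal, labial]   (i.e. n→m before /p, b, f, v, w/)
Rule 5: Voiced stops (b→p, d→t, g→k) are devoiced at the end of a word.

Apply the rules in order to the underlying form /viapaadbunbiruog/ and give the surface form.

Rule 1 (intervocalic spirantization): /p/ is a stop between vowels /a/ and /a/, so it spirantizes to the fricative [f]. /viapaadbunbiruog/ → viafaadbunbiruog.
Rule 2 (stop-cluster i-epenthesis): /d/ and /b/ form a stop–stop cluster, so [i] is inserted between them. /viafaadbunbiruog/ → viafaadibunbiruog.
Rule 3 (pre-rhotic lowering): /i/ is a high vowel immediately before /r/, so it lowers to [e]. /viafaadibunbiruog/ → viafaadibunberuog.
Rule 4 (nasal place assimilation): /n/ precedes the labial consonant /b/, so it assimilates in place to [m]. /viafaadibunberuog/ → viafaadibumberuog.
Rule 5 (final devoicing): /g/ is a voiced stop in word-final position, so it devoices to [k]. /viafaadibumberuog/ → viafaadibumberuok.

viafaadibumberuok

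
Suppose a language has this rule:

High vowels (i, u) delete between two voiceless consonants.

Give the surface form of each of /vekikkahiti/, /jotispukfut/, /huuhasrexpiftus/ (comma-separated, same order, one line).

vekkkahti, jotspkft, huuhasrexpfts

/vekikkahiti/: /i/ is a high vowel flanked by voiceless consonants /k/ and /k/, so it deletes. /i/ is a high vowel flanked by voiceless consonants /h/ and /t/, so it deletes. → [vekkkahti].
/jotispukfut/: /i/ is a high vowel flanked by voiceless consonants /t/ and /s/, so it deletes. /u/ is a high vowel flanked by voiceless consonants /p/ and /k/, so it deletes. /u/ is a high vowel flanked by voiceless consonants /f/ and /t/, so it deletes. → [jotspkft].
/huuhasrexpiftus/: /i/ is a high vowel flanked by voiceless consonants /p/ and /f/, so it deletes. /u/ is a high vowel flanked by voiceless consonants /t/ and /s/, so it deletes. → [huuhasrexpfts].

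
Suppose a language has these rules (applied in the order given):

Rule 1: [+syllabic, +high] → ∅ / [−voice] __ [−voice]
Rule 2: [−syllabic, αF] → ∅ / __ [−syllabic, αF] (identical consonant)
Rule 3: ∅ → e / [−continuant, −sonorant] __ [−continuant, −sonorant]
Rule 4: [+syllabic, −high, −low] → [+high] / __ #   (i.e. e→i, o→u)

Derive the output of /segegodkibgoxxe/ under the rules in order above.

segegodekibegoxi

Rule 1 (high vowel syncope): no segment meets the environment; /segegodkibgoxxe/ is unchanged.
Rule 2 (degemination): /xx/ is a geminate; the first /x/ deletes. /segegodkibgoxxe/ → segegodkibgoxe.
Rule 3 (stop-cluster e-epenthesis): /d/ and /k/ form a stop–stop cluster, so [e] is inserted between them. /b/ and /g/ form a stop–stop cluster, so [e] is inserted between them. /segegodkibgoxe/ → segegodekibegoxe.
Rule 4 (final vowel raising): /e/ is a mid vowel in word-final position, so it raises to [i]. /segegodekibegoxe/ → segegodekibegoxi.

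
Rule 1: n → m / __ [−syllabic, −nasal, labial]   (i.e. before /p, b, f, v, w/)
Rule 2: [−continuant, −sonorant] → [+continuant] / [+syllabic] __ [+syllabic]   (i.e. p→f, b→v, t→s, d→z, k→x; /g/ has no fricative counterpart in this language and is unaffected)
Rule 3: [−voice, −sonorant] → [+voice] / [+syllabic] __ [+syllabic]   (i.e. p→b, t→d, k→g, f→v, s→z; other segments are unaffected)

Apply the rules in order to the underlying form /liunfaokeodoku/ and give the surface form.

liumfaoxeozoxu

Rule 1 (nasal place assimilation): /n/ precedes the labial consonant /f/, so it assimilates in place to [m]. /liunfaokeodoku/ → liumfaokeodoku.
Rule 2 (intervocalic spirantization): /k/ is a stop between vowels /o/ and /e/, so it spirantizes to the fricative [x]. /d/ is a stop between vowels /o/ and /o/, so it spirantizes to the fricative [z]. /k/ is a stop between vowels /o/ and /u/, so it spirantizes to the fricative [x]. /liumfaokeodoku/ → liumfaoxeozoxu.
Rule 3 (intervocalic voicing): no segment meets the environment; /liumfaoxeozoxu/ is unchanged.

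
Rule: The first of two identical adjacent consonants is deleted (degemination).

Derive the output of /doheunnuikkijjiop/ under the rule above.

doheunuikijiop

/nn/ is a geminate; the first /n/ deletes.
/kk/ is a geminate; the first /k/ deletes.
/jj/ is a geminate; the first /j/ deletes.
The other instances of /d/, /h/, /n/, /k/, /j/, /p/ do not occur in the required environment and remain unchanged.
Surface form: [doheunuikijiop].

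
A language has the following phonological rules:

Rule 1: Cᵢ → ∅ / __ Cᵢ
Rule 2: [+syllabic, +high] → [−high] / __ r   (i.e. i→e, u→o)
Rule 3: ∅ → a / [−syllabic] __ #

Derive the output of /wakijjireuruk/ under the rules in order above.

wakijereoruka

Rule 1 (degemination): /jj/ is a geminate; the first /j/ deletes. /wakijjireuruk/ → wakijireuruk.
Rule 2 (pre-rhotic lowering): /i/ is a high vowel immediately before /r/, so it lowers to [e]. /u/ is a high vowel immediately before /r/, so it lowers to [o]. /wakijireuruk/ → wakijereoruk.
Rule 3 (final a-epenthesis): the form ends in the consonant /k/, so [a] is inserted word-finally. /wakijereoruk/ → wakijereoruka.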